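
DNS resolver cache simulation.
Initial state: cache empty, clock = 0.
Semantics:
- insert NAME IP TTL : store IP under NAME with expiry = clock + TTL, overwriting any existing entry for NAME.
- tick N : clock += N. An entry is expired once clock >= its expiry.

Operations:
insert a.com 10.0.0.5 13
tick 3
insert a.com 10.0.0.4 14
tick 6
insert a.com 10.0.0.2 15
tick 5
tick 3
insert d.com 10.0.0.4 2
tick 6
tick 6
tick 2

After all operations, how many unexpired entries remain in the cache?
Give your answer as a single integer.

Answer: 0

Derivation:
Op 1: insert a.com -> 10.0.0.5 (expiry=0+13=13). clock=0
Op 2: tick 3 -> clock=3.
Op 3: insert a.com -> 10.0.0.4 (expiry=3+14=17). clock=3
Op 4: tick 6 -> clock=9.
Op 5: insert a.com -> 10.0.0.2 (expiry=9+15=24). clock=9
Op 6: tick 5 -> clock=14.
Op 7: tick 3 -> clock=17.
Op 8: insert d.com -> 10.0.0.4 (expiry=17+2=19). clock=17
Op 9: tick 6 -> clock=23. purged={d.com}
Op 10: tick 6 -> clock=29. purged={a.com}
Op 11: tick 2 -> clock=31.
Final cache (unexpired): {} -> size=0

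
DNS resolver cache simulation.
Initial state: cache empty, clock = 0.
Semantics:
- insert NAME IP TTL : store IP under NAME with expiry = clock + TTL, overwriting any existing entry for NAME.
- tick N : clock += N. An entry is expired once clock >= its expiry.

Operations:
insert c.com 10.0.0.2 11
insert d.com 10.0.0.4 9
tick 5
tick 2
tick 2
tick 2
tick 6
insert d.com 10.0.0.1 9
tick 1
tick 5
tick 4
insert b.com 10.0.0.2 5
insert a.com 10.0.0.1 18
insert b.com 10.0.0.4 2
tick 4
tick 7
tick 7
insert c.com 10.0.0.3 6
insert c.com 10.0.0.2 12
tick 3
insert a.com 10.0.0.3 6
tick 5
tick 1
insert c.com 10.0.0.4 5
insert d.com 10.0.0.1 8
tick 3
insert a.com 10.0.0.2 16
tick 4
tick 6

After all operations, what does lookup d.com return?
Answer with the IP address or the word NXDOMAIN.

Answer: NXDOMAIN

Derivation:
Op 1: insert c.com -> 10.0.0.2 (expiry=0+11=11). clock=0
Op 2: insert d.com -> 10.0.0.4 (expiry=0+9=9). clock=0
Op 3: tick 5 -> clock=5.
Op 4: tick 2 -> clock=7.
Op 5: tick 2 -> clock=9. purged={d.com}
Op 6: tick 2 -> clock=11. purged={c.com}
Op 7: tick 6 -> clock=17.
Op 8: insert d.com -> 10.0.0.1 (expiry=17+9=26). clock=17
Op 9: tick 1 -> clock=18.
Op 10: tick 5 -> clock=23.
Op 11: tick 4 -> clock=27. purged={d.com}
Op 12: insert b.com -> 10.0.0.2 (expiry=27+5=32). clock=27
Op 13: insert a.com -> 10.0.0.1 (expiry=27+18=45). clock=27
Op 14: insert b.com -> 10.0.0.4 (expiry=27+2=29). clock=27
Op 15: tick 4 -> clock=31. purged={b.com}
Op 16: tick 7 -> clock=38.
Op 17: tick 7 -> clock=45. purged={a.com}
Op 18: insert c.com -> 10.0.0.3 (expiry=45+6=51). clock=45
Op 19: insert c.com -> 10.0.0.2 (expiry=45+12=57). clock=45
Op 20: tick 3 -> clock=48.
Op 21: insert a.com -> 10.0.0.3 (expiry=48+6=54). clock=48
Op 22: tick 5 -> clock=53.
Op 23: tick 1 -> clock=54. purged={a.com}
Op 24: insert c.com -> 10.0.0.4 (expiry=54+5=59). clock=54
Op 25: insert d.com -> 10.0.0.1 (expiry=54+8=62). clock=54
Op 26: tick 3 -> clock=57.
Op 27: insert a.com -> 10.0.0.2 (expiry=57+16=73). clock=57
Op 28: tick 4 -> clock=61. purged={c.com}
Op 29: tick 6 -> clock=67. purged={d.com}
lookup d.com: not in cache (expired or never inserted)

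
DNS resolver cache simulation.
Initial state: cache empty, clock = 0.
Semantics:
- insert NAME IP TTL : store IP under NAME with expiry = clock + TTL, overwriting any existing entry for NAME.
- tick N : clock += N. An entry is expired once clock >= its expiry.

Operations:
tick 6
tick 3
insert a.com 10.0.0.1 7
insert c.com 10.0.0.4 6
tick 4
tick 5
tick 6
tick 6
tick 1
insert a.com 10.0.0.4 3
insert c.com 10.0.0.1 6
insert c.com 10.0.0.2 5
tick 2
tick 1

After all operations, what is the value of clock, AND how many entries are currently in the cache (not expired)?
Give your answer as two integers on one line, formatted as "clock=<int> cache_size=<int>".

Op 1: tick 6 -> clock=6.
Op 2: tick 3 -> clock=9.
Op 3: insert a.com -> 10.0.0.1 (expiry=9+7=16). clock=9
Op 4: insert c.com -> 10.0.0.4 (expiry=9+6=15). clock=9
Op 5: tick 4 -> clock=13.
Op 6: tick 5 -> clock=18. purged={a.com,c.com}
Op 7: tick 6 -> clock=24.
Op 8: tick 6 -> clock=30.
Op 9: tick 1 -> clock=31.
Op 10: insert a.com -> 10.0.0.4 (expiry=31+3=34). clock=31
Op 11: insert c.com -> 10.0.0.1 (expiry=31+6=37). clock=31
Op 12: insert c.com -> 10.0.0.2 (expiry=31+5=36). clock=31
Op 13: tick 2 -> clock=33.
Op 14: tick 1 -> clock=34. purged={a.com}
Final clock = 34
Final cache (unexpired): {c.com} -> size=1

Answer: clock=34 cache_size=1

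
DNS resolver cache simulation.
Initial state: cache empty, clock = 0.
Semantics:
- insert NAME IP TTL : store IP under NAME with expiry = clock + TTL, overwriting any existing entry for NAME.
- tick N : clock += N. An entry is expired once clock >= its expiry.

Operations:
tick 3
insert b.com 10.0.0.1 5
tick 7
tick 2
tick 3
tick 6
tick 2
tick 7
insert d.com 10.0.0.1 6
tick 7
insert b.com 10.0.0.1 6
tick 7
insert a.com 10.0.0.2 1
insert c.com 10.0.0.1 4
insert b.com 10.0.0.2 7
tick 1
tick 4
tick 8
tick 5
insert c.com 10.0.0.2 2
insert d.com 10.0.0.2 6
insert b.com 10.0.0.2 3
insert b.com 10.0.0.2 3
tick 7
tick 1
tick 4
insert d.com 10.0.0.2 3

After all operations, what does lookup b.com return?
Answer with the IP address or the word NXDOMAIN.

Answer: NXDOMAIN

Derivation:
Op 1: tick 3 -> clock=3.
Op 2: insert b.com -> 10.0.0.1 (expiry=3+5=8). clock=3
Op 3: tick 7 -> clock=10. purged={b.com}
Op 4: tick 2 -> clock=12.
Op 5: tick 3 -> clock=15.
Op 6: tick 6 -> clock=21.
Op 7: tick 2 -> clock=23.
Op 8: tick 7 -> clock=30.
Op 9: insert d.com -> 10.0.0.1 (expiry=30+6=36). clock=30
Op 10: tick 7 -> clock=37. purged={d.com}
Op 11: insert b.com -> 10.0.0.1 (expiry=37+6=43). clock=37
Op 12: tick 7 -> clock=44. purged={b.com}
Op 13: insert a.com -> 10.0.0.2 (expiry=44+1=45). clock=44
Op 14: insert c.com -> 10.0.0.1 (expiry=44+4=48). clock=44
Op 15: insert b.com -> 10.0.0.2 (expiry=44+7=51). clock=44
Op 16: tick 1 -> clock=45. purged={a.com}
Op 17: tick 4 -> clock=49. purged={c.com}
Op 18: tick 8 -> clock=57. purged={b.com}
Op 19: tick 5 -> clock=62.
Op 20: insert c.com -> 10.0.0.2 (expiry=62+2=64). clock=62
Op 21: insert d.com -> 10.0.0.2 (expiry=62+6=68). clock=62
Op 22: insert b.com -> 10.0.0.2 (expiry=62+3=65). clock=62
Op 23: insert b.com -> 10.0.0.2 (expiry=62+3=65). clock=62
Op 24: tick 7 -> clock=69. purged={b.com,c.com,d.com}
Op 25: tick 1 -> clock=70.
Op 26: tick 4 -> clock=74.
Op 27: insert d.com -> 10.0.0.2 (expiry=74+3=77). clock=74
lookup b.com: not in cache (expired or never inserted)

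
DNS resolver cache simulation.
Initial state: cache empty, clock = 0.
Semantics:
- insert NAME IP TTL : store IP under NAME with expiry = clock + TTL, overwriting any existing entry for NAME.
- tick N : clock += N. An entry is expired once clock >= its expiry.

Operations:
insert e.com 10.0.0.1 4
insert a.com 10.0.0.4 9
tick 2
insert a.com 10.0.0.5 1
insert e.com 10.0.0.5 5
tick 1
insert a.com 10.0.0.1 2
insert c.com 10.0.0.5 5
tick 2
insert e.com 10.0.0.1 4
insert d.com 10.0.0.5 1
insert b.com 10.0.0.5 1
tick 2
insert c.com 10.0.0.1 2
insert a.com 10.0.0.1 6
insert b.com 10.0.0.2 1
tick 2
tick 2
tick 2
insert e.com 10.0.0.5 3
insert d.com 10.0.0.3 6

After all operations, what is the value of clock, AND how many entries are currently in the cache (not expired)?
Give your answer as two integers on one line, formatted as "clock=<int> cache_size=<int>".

Op 1: insert e.com -> 10.0.0.1 (expiry=0+4=4). clock=0
Op 2: insert a.com -> 10.0.0.4 (expiry=0+9=9). clock=0
Op 3: tick 2 -> clock=2.
Op 4: insert a.com -> 10.0.0.5 (expiry=2+1=3). clock=2
Op 5: insert e.com -> 10.0.0.5 (expiry=2+5=7). clock=2
Op 6: tick 1 -> clock=3. purged={a.com}
Op 7: insert a.com -> 10.0.0.1 (expiry=3+2=5). clock=3
Op 8: insert c.com -> 10.0.0.5 (expiry=3+5=8). clock=3
Op 9: tick 2 -> clock=5. purged={a.com}
Op 10: insert e.com -> 10.0.0.1 (expiry=5+4=9). clock=5
Op 11: insert d.com -> 10.0.0.5 (expiry=5+1=6). clock=5
Op 12: insert b.com -> 10.0.0.5 (expiry=5+1=6). clock=5
Op 13: tick 2 -> clock=7. purged={b.com,d.com}
Op 14: insert c.com -> 10.0.0.1 (expiry=7+2=9). clock=7
Op 15: insert a.com -> 10.0.0.1 (expiry=7+6=13). clock=7
Op 16: insert b.com -> 10.0.0.2 (expiry=7+1=8). clock=7
Op 17: tick 2 -> clock=9. purged={b.com,c.com,e.com}
Op 18: tick 2 -> clock=11.
Op 19: tick 2 -> clock=13. purged={a.com}
Op 20: insert e.com -> 10.0.0.5 (expiry=13+3=16). clock=13
Op 21: insert d.com -> 10.0.0.3 (expiry=13+6=19). clock=13
Final clock = 13
Final cache (unexpired): {d.com,e.com} -> size=2

Answer: clock=13 cache_size=2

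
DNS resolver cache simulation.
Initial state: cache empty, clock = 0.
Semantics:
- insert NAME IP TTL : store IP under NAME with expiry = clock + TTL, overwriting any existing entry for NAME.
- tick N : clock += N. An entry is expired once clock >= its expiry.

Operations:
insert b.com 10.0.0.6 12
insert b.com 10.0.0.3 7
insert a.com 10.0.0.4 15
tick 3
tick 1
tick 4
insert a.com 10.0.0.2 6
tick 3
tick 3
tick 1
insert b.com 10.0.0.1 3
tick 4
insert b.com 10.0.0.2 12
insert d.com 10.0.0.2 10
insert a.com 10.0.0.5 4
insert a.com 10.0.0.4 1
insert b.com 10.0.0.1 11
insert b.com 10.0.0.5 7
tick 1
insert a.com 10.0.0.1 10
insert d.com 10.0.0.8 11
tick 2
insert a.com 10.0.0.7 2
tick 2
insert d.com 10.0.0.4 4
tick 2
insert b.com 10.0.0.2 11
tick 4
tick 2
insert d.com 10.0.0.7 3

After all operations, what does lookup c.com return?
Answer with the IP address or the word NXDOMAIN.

Op 1: insert b.com -> 10.0.0.6 (expiry=0+12=12). clock=0
Op 2: insert b.com -> 10.0.0.3 (expiry=0+7=7). clock=0
Op 3: insert a.com -> 10.0.0.4 (expiry=0+15=15). clock=0
Op 4: tick 3 -> clock=3.
Op 5: tick 1 -> clock=4.
Op 6: tick 4 -> clock=8. purged={b.com}
Op 7: insert a.com -> 10.0.0.2 (expiry=8+6=14). clock=8
Op 8: tick 3 -> clock=11.
Op 9: tick 3 -> clock=14. purged={a.com}
Op 10: tick 1 -> clock=15.
Op 11: insert b.com -> 10.0.0.1 (expiry=15+3=18). clock=15
Op 12: tick 4 -> clock=19. purged={b.com}
Op 13: insert b.com -> 10.0.0.2 (expiry=19+12=31). clock=19
Op 14: insert d.com -> 10.0.0.2 (expiry=19+10=29). clock=19
Op 15: insert a.com -> 10.0.0.5 (expiry=19+4=23). clock=19
Op 16: insert a.com -> 10.0.0.4 (expiry=19+1=20). clock=19
Op 17: insert b.com -> 10.0.0.1 (expiry=19+11=30). clock=19
Op 18: insert b.com -> 10.0.0.5 (expiry=19+7=26). clock=19
Op 19: tick 1 -> clock=20. purged={a.com}
Op 20: insert a.com -> 10.0.0.1 (expiry=20+10=30). clock=20
Op 21: insert d.com -> 10.0.0.8 (expiry=20+11=31). clock=20
Op 22: tick 2 -> clock=22.
Op 23: insert a.com -> 10.0.0.7 (expiry=22+2=24). clock=22
Op 24: tick 2 -> clock=24. purged={a.com}
Op 25: insert d.com -> 10.0.0.4 (expiry=24+4=28). clock=24
Op 26: tick 2 -> clock=26. purged={b.com}
Op 27: insert b.com -> 10.0.0.2 (expiry=26+11=37). clock=26
Op 28: tick 4 -> clock=30. purged={d.com}
Op 29: tick 2 -> clock=32.
Op 30: insert d.com -> 10.0.0.7 (expiry=32+3=35). clock=32
lookup c.com: not in cache (expired or never inserted)

Answer: NXDOMAIN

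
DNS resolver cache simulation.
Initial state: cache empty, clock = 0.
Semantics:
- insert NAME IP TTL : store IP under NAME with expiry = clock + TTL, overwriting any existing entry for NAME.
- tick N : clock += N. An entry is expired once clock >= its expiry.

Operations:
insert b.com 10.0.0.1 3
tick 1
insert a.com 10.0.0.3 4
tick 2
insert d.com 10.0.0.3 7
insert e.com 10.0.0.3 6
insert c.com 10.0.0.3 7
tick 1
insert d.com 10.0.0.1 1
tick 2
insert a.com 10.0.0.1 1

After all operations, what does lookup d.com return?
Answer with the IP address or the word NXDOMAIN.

Answer: NXDOMAIN

Derivation:
Op 1: insert b.com -> 10.0.0.1 (expiry=0+3=3). clock=0
Op 2: tick 1 -> clock=1.
Op 3: insert a.com -> 10.0.0.3 (expiry=1+4=5). clock=1
Op 4: tick 2 -> clock=3. purged={b.com}
Op 5: insert d.com -> 10.0.0.3 (expiry=3+7=10). clock=3
Op 6: insert e.com -> 10.0.0.3 (expiry=3+6=9). clock=3
Op 7: insert c.com -> 10.0.0.3 (expiry=3+7=10). clock=3
Op 8: tick 1 -> clock=4.
Op 9: insert d.com -> 10.0.0.1 (expiry=4+1=5). clock=4
Op 10: tick 2 -> clock=6. purged={a.com,d.com}
Op 11: insert a.com -> 10.0.0.1 (expiry=6+1=7). clock=6
lookup d.com: not in cache (expired or never inserted)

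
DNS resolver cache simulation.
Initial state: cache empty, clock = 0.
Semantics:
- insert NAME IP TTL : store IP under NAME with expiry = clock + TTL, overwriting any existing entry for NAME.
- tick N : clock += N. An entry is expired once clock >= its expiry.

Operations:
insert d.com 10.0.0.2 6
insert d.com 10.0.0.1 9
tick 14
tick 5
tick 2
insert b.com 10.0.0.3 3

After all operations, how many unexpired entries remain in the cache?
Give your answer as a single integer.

Answer: 1

Derivation:
Op 1: insert d.com -> 10.0.0.2 (expiry=0+6=6). clock=0
Op 2: insert d.com -> 10.0.0.1 (expiry=0+9=9). clock=0
Op 3: tick 14 -> clock=14. purged={d.com}
Op 4: tick 5 -> clock=19.
Op 5: tick 2 -> clock=21.
Op 6: insert b.com -> 10.0.0.3 (expiry=21+3=24). clock=21
Final cache (unexpired): {b.com} -> size=1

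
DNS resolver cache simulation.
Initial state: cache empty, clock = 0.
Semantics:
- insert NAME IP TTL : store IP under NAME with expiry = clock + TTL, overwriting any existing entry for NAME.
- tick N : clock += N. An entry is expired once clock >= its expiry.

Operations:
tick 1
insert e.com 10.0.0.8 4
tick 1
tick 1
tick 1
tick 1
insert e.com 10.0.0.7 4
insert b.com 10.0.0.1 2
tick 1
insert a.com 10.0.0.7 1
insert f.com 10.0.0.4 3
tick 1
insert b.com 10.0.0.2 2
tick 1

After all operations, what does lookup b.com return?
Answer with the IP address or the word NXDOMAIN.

Op 1: tick 1 -> clock=1.
Op 2: insert e.com -> 10.0.0.8 (expiry=1+4=5). clock=1
Op 3: tick 1 -> clock=2.
Op 4: tick 1 -> clock=3.
Op 5: tick 1 -> clock=4.
Op 6: tick 1 -> clock=5. purged={e.com}
Op 7: insert e.com -> 10.0.0.7 (expiry=5+4=9). clock=5
Op 8: insert b.com -> 10.0.0.1 (expiry=5+2=7). clock=5
Op 9: tick 1 -> clock=6.
Op 10: insert a.com -> 10.0.0.7 (expiry=6+1=7). clock=6
Op 11: insert f.com -> 10.0.0.4 (expiry=6+3=9). clock=6
Op 12: tick 1 -> clock=7. purged={a.com,b.com}
Op 13: insert b.com -> 10.0.0.2 (expiry=7+2=9). clock=7
Op 14: tick 1 -> clock=8.
lookup b.com: present, ip=10.0.0.2 expiry=9 > clock=8

Answer: 10.0.0.2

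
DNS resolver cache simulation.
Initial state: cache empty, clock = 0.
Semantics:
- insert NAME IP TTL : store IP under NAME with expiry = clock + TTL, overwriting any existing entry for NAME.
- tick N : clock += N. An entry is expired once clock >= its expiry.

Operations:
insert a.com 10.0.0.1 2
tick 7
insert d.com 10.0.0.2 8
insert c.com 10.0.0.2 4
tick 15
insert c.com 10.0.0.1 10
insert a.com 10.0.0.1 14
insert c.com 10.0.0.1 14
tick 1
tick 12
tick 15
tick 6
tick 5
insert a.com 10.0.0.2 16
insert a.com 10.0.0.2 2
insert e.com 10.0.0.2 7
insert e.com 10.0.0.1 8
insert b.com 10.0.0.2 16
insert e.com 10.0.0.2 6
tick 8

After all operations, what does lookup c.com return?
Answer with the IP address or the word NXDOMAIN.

Op 1: insert a.com -> 10.0.0.1 (expiry=0+2=2). clock=0
Op 2: tick 7 -> clock=7. purged={a.com}
Op 3: insert d.com -> 10.0.0.2 (expiry=7+8=15). clock=7
Op 4: insert c.com -> 10.0.0.2 (expiry=7+4=11). clock=7
Op 5: tick 15 -> clock=22. purged={c.com,d.com}
Op 6: insert c.com -> 10.0.0.1 (expiry=22+10=32). clock=22
Op 7: insert a.com -> 10.0.0.1 (expiry=22+14=36). clock=22
Op 8: insert c.com -> 10.0.0.1 (expiry=22+14=36). clock=22
Op 9: tick 1 -> clock=23.
Op 10: tick 12 -> clock=35.
Op 11: tick 15 -> clock=50. purged={a.com,c.com}
Op 12: tick 6 -> clock=56.
Op 13: tick 5 -> clock=61.
Op 14: insert a.com -> 10.0.0.2 (expiry=61+16=77). clock=61
Op 15: insert a.com -> 10.0.0.2 (expiry=61+2=63). clock=61
Op 16: insert e.com -> 10.0.0.2 (expiry=61+7=68). clock=61
Op 17: insert e.com -> 10.0.0.1 (expiry=61+8=69). clock=61
Op 18: insert b.com -> 10.0.0.2 (expiry=61+16=77). clock=61
Op 19: insert e.com -> 10.0.0.2 (expiry=61+6=67). clock=61
Op 20: tick 8 -> clock=69. purged={a.com,e.com}
lookup c.com: not in cache (expired or never inserted)

Answer: NXDOMAIN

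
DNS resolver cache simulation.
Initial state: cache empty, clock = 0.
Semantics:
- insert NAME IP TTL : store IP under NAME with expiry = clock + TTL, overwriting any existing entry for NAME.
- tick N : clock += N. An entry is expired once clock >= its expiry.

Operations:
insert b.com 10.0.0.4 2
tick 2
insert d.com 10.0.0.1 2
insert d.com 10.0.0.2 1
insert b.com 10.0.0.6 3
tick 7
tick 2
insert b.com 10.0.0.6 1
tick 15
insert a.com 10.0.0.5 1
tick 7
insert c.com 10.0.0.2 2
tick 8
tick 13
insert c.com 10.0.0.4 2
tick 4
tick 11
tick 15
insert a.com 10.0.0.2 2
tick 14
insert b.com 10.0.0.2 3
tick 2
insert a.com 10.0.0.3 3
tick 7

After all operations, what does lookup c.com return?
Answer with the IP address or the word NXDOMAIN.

Op 1: insert b.com -> 10.0.0.4 (expiry=0+2=2). clock=0
Op 2: tick 2 -> clock=2. purged={b.com}
Op 3: insert d.com -> 10.0.0.1 (expiry=2+2=4). clock=2
Op 4: insert d.com -> 10.0.0.2 (expiry=2+1=3). clock=2
Op 5: insert b.com -> 10.0.0.6 (expiry=2+3=5). clock=2
Op 6: tick 7 -> clock=9. purged={b.com,d.com}
Op 7: tick 2 -> clock=11.
Op 8: insert b.com -> 10.0.0.6 (expiry=11+1=12). clock=11
Op 9: tick 15 -> clock=26. purged={b.com}
Op 10: insert a.com -> 10.0.0.5 (expiry=26+1=27). clock=26
Op 11: tick 7 -> clock=33. purged={a.com}
Op 12: insert c.com -> 10.0.0.2 (expiry=33+2=35). clock=33
Op 13: tick 8 -> clock=41. purged={c.com}
Op 14: tick 13 -> clock=54.
Op 15: insert c.com -> 10.0.0.4 (expiry=54+2=56). clock=54
Op 16: tick 4 -> clock=58. purged={c.com}
Op 17: tick 11 -> clock=69.
Op 18: tick 15 -> clock=84.
Op 19: insert a.com -> 10.0.0.2 (expiry=84+2=86). clock=84
Op 20: tick 14 -> clock=98. purged={a.com}
Op 21: insert b.com -> 10.0.0.2 (expiry=98+3=101). clock=98
Op 22: tick 2 -> clock=100.
Op 23: insert a.com -> 10.0.0.3 (expiry=100+3=103). clock=100
Op 24: tick 7 -> clock=107. purged={a.com,b.com}
lookup c.com: not in cache (expired or never inserted)

Answer: NXDOMAIN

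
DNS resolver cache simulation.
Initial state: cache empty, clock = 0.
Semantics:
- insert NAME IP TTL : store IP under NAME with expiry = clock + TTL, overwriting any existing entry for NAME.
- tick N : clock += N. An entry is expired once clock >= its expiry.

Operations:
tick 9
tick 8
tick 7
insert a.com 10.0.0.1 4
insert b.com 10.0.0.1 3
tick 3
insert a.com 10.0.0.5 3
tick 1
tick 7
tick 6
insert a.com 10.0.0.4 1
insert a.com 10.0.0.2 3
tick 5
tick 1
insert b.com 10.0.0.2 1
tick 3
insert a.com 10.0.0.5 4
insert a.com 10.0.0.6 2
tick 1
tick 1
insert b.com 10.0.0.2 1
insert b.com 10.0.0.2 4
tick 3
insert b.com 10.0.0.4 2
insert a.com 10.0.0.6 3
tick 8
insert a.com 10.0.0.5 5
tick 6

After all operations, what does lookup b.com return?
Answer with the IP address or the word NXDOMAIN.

Answer: NXDOMAIN

Derivation:
Op 1: tick 9 -> clock=9.
Op 2: tick 8 -> clock=17.
Op 3: tick 7 -> clock=24.
Op 4: insert a.com -> 10.0.0.1 (expiry=24+4=28). clock=24
Op 5: insert b.com -> 10.0.0.1 (expiry=24+3=27). clock=24
Op 6: tick 3 -> clock=27. purged={b.com}
Op 7: insert a.com -> 10.0.0.5 (expiry=27+3=30). clock=27
Op 8: tick 1 -> clock=28.
Op 9: tick 7 -> clock=35. purged={a.com}
Op 10: tick 6 -> clock=41.
Op 11: insert a.com -> 10.0.0.4 (expiry=41+1=42). clock=41
Op 12: insert a.com -> 10.0.0.2 (expiry=41+3=44). clock=41
Op 13: tick 5 -> clock=46. purged={a.com}
Op 14: tick 1 -> clock=47.
Op 15: insert b.com -> 10.0.0.2 (expiry=47+1=48). clock=47
Op 16: tick 3 -> clock=50. purged={b.com}
Op 17: insert a.com -> 10.0.0.5 (expiry=50+4=54). clock=50
Op 18: insert a.com -> 10.0.0.6 (expiry=50+2=52). clock=50
Op 19: tick 1 -> clock=51.
Op 20: tick 1 -> clock=52. purged={a.com}
Op 21: insert b.com -> 10.0.0.2 (expiry=52+1=53). clock=52
Op 22: insert b.com -> 10.0.0.2 (expiry=52+4=56). clock=52
Op 23: tick 3 -> clock=55.
Op 24: insert b.com -> 10.0.0.4 (expiry=55+2=57). clock=55
Op 25: insert a.com -> 10.0.0.6 (expiry=55+3=58). clock=55
Op 26: tick 8 -> clock=63. purged={a.com,b.com}
Op 27: insert a.com -> 10.0.0.5 (expiry=63+5=68). clock=63
Op 28: tick 6 -> clock=69. purged={a.com}
lookup b.com: not in cache (expired or never inserted)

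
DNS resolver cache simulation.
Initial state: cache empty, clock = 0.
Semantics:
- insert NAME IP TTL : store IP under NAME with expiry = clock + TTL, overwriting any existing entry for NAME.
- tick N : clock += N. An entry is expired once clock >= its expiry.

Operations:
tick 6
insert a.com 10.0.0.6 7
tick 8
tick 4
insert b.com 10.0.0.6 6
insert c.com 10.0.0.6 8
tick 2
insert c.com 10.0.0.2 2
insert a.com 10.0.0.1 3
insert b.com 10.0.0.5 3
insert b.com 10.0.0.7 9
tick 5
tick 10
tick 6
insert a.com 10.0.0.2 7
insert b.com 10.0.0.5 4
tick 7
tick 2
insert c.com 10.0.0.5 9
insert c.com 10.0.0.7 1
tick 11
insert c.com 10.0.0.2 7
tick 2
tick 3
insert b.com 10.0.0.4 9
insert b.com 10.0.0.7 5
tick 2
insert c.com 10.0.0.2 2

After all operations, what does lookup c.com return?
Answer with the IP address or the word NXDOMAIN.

Op 1: tick 6 -> clock=6.
Op 2: insert a.com -> 10.0.0.6 (expiry=6+7=13). clock=6
Op 3: tick 8 -> clock=14. purged={a.com}
Op 4: tick 4 -> clock=18.
Op 5: insert b.com -> 10.0.0.6 (expiry=18+6=24). clock=18
Op 6: insert c.com -> 10.0.0.6 (expiry=18+8=26). clock=18
Op 7: tick 2 -> clock=20.
Op 8: insert c.com -> 10.0.0.2 (expiry=20+2=22). clock=20
Op 9: insert a.com -> 10.0.0.1 (expiry=20+3=23). clock=20
Op 10: insert b.com -> 10.0.0.5 (expiry=20+3=23). clock=20
Op 11: insert b.com -> 10.0.0.7 (expiry=20+9=29). clock=20
Op 12: tick 5 -> clock=25. purged={a.com,c.com}
Op 13: tick 10 -> clock=35. purged={b.com}
Op 14: tick 6 -> clock=41.
Op 15: insert a.com -> 10.0.0.2 (expiry=41+7=48). clock=41
Op 16: insert b.com -> 10.0.0.5 (expiry=41+4=45). clock=41
Op 17: tick 7 -> clock=48. purged={a.com,b.com}
Op 18: tick 2 -> clock=50.
Op 19: insert c.com -> 10.0.0.5 (expiry=50+9=59). clock=50
Op 20: insert c.com -> 10.0.0.7 (expiry=50+1=51). clock=50
Op 21: tick 11 -> clock=61. purged={c.com}
Op 22: insert c.com -> 10.0.0.2 (expiry=61+7=68). clock=61
Op 23: tick 2 -> clock=63.
Op 24: tick 3 -> clock=66.
Op 25: insert b.com -> 10.0.0.4 (expiry=66+9=75). clock=66
Op 26: insert b.com -> 10.0.0.7 (expiry=66+5=71). clock=66
Op 27: tick 2 -> clock=68. purged={c.com}
Op 28: insert c.com -> 10.0.0.2 (expiry=68+2=70). clock=68
lookup c.com: present, ip=10.0.0.2 expiry=70 > clock=68

Answer: 10.0.0.2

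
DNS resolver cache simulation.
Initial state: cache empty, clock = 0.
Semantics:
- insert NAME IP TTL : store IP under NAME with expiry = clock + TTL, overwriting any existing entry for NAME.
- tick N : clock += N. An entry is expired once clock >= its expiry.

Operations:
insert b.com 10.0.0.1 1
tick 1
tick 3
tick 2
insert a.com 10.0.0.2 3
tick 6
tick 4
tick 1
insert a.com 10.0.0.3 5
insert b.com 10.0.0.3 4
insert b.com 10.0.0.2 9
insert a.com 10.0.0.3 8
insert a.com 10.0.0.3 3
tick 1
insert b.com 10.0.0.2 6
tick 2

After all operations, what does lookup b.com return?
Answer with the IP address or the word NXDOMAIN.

Op 1: insert b.com -> 10.0.0.1 (expiry=0+1=1). clock=0
Op 2: tick 1 -> clock=1. purged={b.com}
Op 3: tick 3 -> clock=4.
Op 4: tick 2 -> clock=6.
Op 5: insert a.com -> 10.0.0.2 (expiry=6+3=9). clock=6
Op 6: tick 6 -> clock=12. purged={a.com}
Op 7: tick 4 -> clock=16.
Op 8: tick 1 -> clock=17.
Op 9: insert a.com -> 10.0.0.3 (expiry=17+5=22). clock=17
Op 10: insert b.com -> 10.0.0.3 (expiry=17+4=21). clock=17
Op 11: insert b.com -> 10.0.0.2 (expiry=17+9=26). clock=17
Op 12: insert a.com -> 10.0.0.3 (expiry=17+8=25). clock=17
Op 13: insert a.com -> 10.0.0.3 (expiry=17+3=20). clock=17
Op 14: tick 1 -> clock=18.
Op 15: insert b.com -> 10.0.0.2 (expiry=18+6=24). clock=18
Op 16: tick 2 -> clock=20. purged={a.com}
lookup b.com: present, ip=10.0.0.2 expiry=24 > clock=20

Answer: 10.0.0.2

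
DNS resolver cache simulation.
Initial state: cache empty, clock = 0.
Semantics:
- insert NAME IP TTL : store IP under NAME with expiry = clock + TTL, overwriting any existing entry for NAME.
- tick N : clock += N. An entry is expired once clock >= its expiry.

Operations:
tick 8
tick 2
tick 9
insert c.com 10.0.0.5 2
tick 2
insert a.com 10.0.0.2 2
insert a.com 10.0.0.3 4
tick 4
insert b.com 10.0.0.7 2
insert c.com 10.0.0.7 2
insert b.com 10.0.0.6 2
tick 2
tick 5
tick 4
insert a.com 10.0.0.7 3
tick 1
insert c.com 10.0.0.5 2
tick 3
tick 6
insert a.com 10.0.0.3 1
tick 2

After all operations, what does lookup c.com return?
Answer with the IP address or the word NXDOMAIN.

Op 1: tick 8 -> clock=8.
Op 2: tick 2 -> clock=10.
Op 3: tick 9 -> clock=19.
Op 4: insert c.com -> 10.0.0.5 (expiry=19+2=21). clock=19
Op 5: tick 2 -> clock=21. purged={c.com}
Op 6: insert a.com -> 10.0.0.2 (expiry=21+2=23). clock=21
Op 7: insert a.com -> 10.0.0.3 (expiry=21+4=25). clock=21
Op 8: tick 4 -> clock=25. purged={a.com}
Op 9: insert b.com -> 10.0.0.7 (expiry=25+2=27). clock=25
Op 10: insert c.com -> 10.0.0.7 (expiry=25+2=27). clock=25
Op 11: insert b.com -> 10.0.0.6 (expiry=25+2=27). clock=25
Op 12: tick 2 -> clock=27. purged={b.com,c.com}
Op 13: tick 5 -> clock=32.
Op 14: tick 4 -> clock=36.
Op 15: insert a.com -> 10.0.0.7 (expiry=36+3=39). clock=36
Op 16: tick 1 -> clock=37.
Op 17: insert c.com -> 10.0.0.5 (expiry=37+2=39). clock=37
Op 18: tick 3 -> clock=40. purged={a.com,c.com}
Op 19: tick 6 -> clock=46.
Op 20: insert a.com -> 10.0.0.3 (expiry=46+1=47). clock=46
Op 21: tick 2 -> clock=48. purged={a.com}
lookup c.com: not in cache (expired or never inserted)

Answer: NXDOMAIN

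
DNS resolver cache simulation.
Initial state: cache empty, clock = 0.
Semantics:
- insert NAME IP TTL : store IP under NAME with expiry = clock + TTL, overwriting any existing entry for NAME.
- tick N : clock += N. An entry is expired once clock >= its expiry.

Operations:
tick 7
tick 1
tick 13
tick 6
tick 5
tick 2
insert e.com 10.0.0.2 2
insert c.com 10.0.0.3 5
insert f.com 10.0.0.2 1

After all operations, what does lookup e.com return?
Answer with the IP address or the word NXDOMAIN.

Op 1: tick 7 -> clock=7.
Op 2: tick 1 -> clock=8.
Op 3: tick 13 -> clock=21.
Op 4: tick 6 -> clock=27.
Op 5: tick 5 -> clock=32.
Op 6: tick 2 -> clock=34.
Op 7: insert e.com -> 10.0.0.2 (expiry=34+2=36). clock=34
Op 8: insert c.com -> 10.0.0.3 (expiry=34+5=39). clock=34
Op 9: insert f.com -> 10.0.0.2 (expiry=34+1=35). clock=34
lookup e.com: present, ip=10.0.0.2 expiry=36 > clock=34

Answer: 10.0.0.2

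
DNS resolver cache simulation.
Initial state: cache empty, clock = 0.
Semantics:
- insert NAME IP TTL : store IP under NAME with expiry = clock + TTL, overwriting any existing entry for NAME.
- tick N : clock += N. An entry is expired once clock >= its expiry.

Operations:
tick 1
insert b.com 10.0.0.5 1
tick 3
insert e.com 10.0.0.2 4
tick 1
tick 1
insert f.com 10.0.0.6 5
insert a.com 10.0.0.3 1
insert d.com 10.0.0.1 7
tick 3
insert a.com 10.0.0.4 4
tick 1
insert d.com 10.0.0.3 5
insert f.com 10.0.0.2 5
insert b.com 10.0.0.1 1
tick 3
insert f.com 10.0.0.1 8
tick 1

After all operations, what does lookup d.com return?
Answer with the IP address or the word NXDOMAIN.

Answer: 10.0.0.3

Derivation:
Op 1: tick 1 -> clock=1.
Op 2: insert b.com -> 10.0.0.5 (expiry=1+1=2). clock=1
Op 3: tick 3 -> clock=4. purged={b.com}
Op 4: insert e.com -> 10.0.0.2 (expiry=4+4=8). clock=4
Op 5: tick 1 -> clock=5.
Op 6: tick 1 -> clock=6.
Op 7: insert f.com -> 10.0.0.6 (expiry=6+5=11). clock=6
Op 8: insert a.com -> 10.0.0.3 (expiry=6+1=7). clock=6
Op 9: insert d.com -> 10.0.0.1 (expiry=6+7=13). clock=6
Op 10: tick 3 -> clock=9. purged={a.com,e.com}
Op 11: insert a.com -> 10.0.0.4 (expiry=9+4=13). clock=9
Op 12: tick 1 -> clock=10.
Op 13: insert d.com -> 10.0.0.3 (expiry=10+5=15). clock=10
Op 14: insert f.com -> 10.0.0.2 (expiry=10+5=15). clock=10
Op 15: insert b.com -> 10.0.0.1 (expiry=10+1=11). clock=10
Op 16: tick 3 -> clock=13. purged={a.com,b.com}
Op 17: insert f.com -> 10.0.0.1 (expiry=13+8=21). clock=13
Op 18: tick 1 -> clock=14.
lookup d.com: present, ip=10.0.0.3 expiry=15 > clock=14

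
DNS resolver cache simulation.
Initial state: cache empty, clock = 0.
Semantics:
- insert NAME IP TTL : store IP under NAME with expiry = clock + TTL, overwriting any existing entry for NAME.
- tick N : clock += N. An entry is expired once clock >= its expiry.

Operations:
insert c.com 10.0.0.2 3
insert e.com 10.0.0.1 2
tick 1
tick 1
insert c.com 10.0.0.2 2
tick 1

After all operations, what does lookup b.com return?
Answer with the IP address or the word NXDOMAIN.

Answer: NXDOMAIN

Derivation:
Op 1: insert c.com -> 10.0.0.2 (expiry=0+3=3). clock=0
Op 2: insert e.com -> 10.0.0.1 (expiry=0+2=2). clock=0
Op 3: tick 1 -> clock=1.
Op 4: tick 1 -> clock=2. purged={e.com}
Op 5: insert c.com -> 10.0.0.2 (expiry=2+2=4). clock=2
Op 6: tick 1 -> clock=3.
lookup b.com: not in cache (expired or never inserted)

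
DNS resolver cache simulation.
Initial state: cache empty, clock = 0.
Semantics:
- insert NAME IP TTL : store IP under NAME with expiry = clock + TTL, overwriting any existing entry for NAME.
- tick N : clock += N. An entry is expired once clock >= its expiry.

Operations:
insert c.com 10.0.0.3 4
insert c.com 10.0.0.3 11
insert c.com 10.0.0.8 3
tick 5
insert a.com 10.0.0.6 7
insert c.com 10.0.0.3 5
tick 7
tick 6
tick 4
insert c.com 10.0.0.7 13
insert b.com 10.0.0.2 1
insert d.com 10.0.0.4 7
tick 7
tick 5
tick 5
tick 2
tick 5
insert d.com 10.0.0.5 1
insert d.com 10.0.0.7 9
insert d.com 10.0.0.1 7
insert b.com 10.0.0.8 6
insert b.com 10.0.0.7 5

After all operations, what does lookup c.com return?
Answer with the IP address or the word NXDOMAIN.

Op 1: insert c.com -> 10.0.0.3 (expiry=0+4=4). clock=0
Op 2: insert c.com -> 10.0.0.3 (expiry=0+11=11). clock=0
Op 3: insert c.com -> 10.0.0.8 (expiry=0+3=3). clock=0
Op 4: tick 5 -> clock=5. purged={c.com}
Op 5: insert a.com -> 10.0.0.6 (expiry=5+7=12). clock=5
Op 6: insert c.com -> 10.0.0.3 (expiry=5+5=10). clock=5
Op 7: tick 7 -> clock=12. purged={a.com,c.com}
Op 8: tick 6 -> clock=18.
Op 9: tick 4 -> clock=22.
Op 10: insert c.com -> 10.0.0.7 (expiry=22+13=35). clock=22
Op 11: insert b.com -> 10.0.0.2 (expiry=22+1=23). clock=22
Op 12: insert d.com -> 10.0.0.4 (expiry=22+7=29). clock=22
Op 13: tick 7 -> clock=29. purged={b.com,d.com}
Op 14: tick 5 -> clock=34.
Op 15: tick 5 -> clock=39. purged={c.com}
Op 16: tick 2 -> clock=41.
Op 17: tick 5 -> clock=46.
Op 18: insert d.com -> 10.0.0.5 (expiry=46+1=47). clock=46
Op 19: insert d.com -> 10.0.0.7 (expiry=46+9=55). clock=46
Op 20: insert d.com -> 10.0.0.1 (expiry=46+7=53). clock=46
Op 21: insert b.com -> 10.0.0.8 (expiry=46+6=52). clock=46
Op 22: insert b.com -> 10.0.0.7 (expiry=46+5=51). clock=46
lookup c.com: not in cache (expired or never inserted)

Answer: NXDOMAIN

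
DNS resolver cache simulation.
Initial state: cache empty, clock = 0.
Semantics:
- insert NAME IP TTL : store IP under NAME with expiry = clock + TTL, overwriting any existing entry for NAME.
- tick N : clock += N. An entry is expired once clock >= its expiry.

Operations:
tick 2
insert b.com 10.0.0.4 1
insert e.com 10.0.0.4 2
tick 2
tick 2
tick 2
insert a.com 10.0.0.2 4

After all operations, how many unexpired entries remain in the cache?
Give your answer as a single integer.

Answer: 1

Derivation:
Op 1: tick 2 -> clock=2.
Op 2: insert b.com -> 10.0.0.4 (expiry=2+1=3). clock=2
Op 3: insert e.com -> 10.0.0.4 (expiry=2+2=4). clock=2
Op 4: tick 2 -> clock=4. purged={b.com,e.com}
Op 5: tick 2 -> clock=6.
Op 6: tick 2 -> clock=8.
Op 7: insert a.com -> 10.0.0.2 (expiry=8+4=12). clock=8
Final cache (unexpired): {a.com} -> size=1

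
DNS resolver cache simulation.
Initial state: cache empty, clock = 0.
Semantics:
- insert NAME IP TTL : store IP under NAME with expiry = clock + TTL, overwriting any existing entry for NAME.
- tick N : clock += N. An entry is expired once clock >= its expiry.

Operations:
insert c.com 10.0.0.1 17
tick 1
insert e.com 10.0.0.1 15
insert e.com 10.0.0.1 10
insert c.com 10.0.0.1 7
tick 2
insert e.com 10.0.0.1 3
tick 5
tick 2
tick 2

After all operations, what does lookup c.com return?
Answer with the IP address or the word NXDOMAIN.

Op 1: insert c.com -> 10.0.0.1 (expiry=0+17=17). clock=0
Op 2: tick 1 -> clock=1.
Op 3: insert e.com -> 10.0.0.1 (expiry=1+15=16). clock=1
Op 4: insert e.com -> 10.0.0.1 (expiry=1+10=11). clock=1
Op 5: insert c.com -> 10.0.0.1 (expiry=1+7=8). clock=1
Op 6: tick 2 -> clock=3.
Op 7: insert e.com -> 10.0.0.1 (expiry=3+3=6). clock=3
Op 8: tick 5 -> clock=8. purged={c.com,e.com}
Op 9: tick 2 -> clock=10.
Op 10: tick 2 -> clock=12.
lookup c.com: not in cache (expired or never inserted)

Answer: NXDOMAIN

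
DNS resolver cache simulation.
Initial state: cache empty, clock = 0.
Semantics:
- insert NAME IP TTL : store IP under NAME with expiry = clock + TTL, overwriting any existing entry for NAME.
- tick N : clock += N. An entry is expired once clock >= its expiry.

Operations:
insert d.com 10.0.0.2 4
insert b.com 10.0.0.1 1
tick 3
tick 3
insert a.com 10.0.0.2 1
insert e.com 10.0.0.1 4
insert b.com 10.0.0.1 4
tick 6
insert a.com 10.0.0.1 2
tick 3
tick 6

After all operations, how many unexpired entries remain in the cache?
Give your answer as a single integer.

Answer: 0

Derivation:
Op 1: insert d.com -> 10.0.0.2 (expiry=0+4=4). clock=0
Op 2: insert b.com -> 10.0.0.1 (expiry=0+1=1). clock=0
Op 3: tick 3 -> clock=3. purged={b.com}
Op 4: tick 3 -> clock=6. purged={d.com}
Op 5: insert a.com -> 10.0.0.2 (expiry=6+1=7). clock=6
Op 6: insert e.com -> 10.0.0.1 (expiry=6+4=10). clock=6
Op 7: insert b.com -> 10.0.0.1 (expiry=6+4=10). clock=6
Op 8: tick 6 -> clock=12. purged={a.com,b.com,e.com}
Op 9: insert a.com -> 10.0.0.1 (expiry=12+2=14). clock=12
Op 10: tick 3 -> clock=15. purged={a.com}
Op 11: tick 6 -> clock=21.
Final cache (unexpired): {} -> size=0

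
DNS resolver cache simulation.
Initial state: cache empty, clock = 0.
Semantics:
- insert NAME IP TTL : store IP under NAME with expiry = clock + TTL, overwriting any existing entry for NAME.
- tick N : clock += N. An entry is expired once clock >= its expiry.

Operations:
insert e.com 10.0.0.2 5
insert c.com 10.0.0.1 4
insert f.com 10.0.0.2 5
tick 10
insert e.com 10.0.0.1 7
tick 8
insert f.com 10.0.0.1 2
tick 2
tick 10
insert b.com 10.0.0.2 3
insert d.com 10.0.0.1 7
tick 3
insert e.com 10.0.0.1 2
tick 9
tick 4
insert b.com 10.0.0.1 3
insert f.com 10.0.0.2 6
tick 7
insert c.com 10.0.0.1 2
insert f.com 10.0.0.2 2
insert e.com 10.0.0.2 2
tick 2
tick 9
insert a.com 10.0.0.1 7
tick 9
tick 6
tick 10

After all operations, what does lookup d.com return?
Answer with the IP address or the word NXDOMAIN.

Answer: NXDOMAIN

Derivation:
Op 1: insert e.com -> 10.0.0.2 (expiry=0+5=5). clock=0
Op 2: insert c.com -> 10.0.0.1 (expiry=0+4=4). clock=0
Op 3: insert f.com -> 10.0.0.2 (expiry=0+5=5). clock=0
Op 4: tick 10 -> clock=10. purged={c.com,e.com,f.com}
Op 5: insert e.com -> 10.0.0.1 (expiry=10+7=17). clock=10
Op 6: tick 8 -> clock=18. purged={e.com}
Op 7: insert f.com -> 10.0.0.1 (expiry=18+2=20). clock=18
Op 8: tick 2 -> clock=20. purged={f.com}
Op 9: tick 10 -> clock=30.
Op 10: insert b.com -> 10.0.0.2 (expiry=30+3=33). clock=30
Op 11: insert d.com -> 10.0.0.1 (expiry=30+7=37). clock=30
Op 12: tick 3 -> clock=33. purged={b.com}
Op 13: insert e.com -> 10.0.0.1 (expiry=33+2=35). clock=33
Op 14: tick 9 -> clock=42. purged={d.com,e.com}
Op 15: tick 4 -> clock=46.
Op 16: insert b.com -> 10.0.0.1 (expiry=46+3=49). clock=46
Op 17: insert f.com -> 10.0.0.2 (expiry=46+6=52). clock=46
Op 18: tick 7 -> clock=53. purged={b.com,f.com}
Op 19: insert c.com -> 10.0.0.1 (expiry=53+2=55). clock=53
Op 20: insert f.com -> 10.0.0.2 (expiry=53+2=55). clock=53
Op 21: insert e.com -> 10.0.0.2 (expiry=53+2=55). clock=53
Op 22: tick 2 -> clock=55. purged={c.com,e.com,f.com}
Op 23: tick 9 -> clock=64.
Op 24: insert a.com -> 10.0.0.1 (expiry=64+7=71). clock=64
Op 25: tick 9 -> clock=73. purged={a.com}
Op 26: tick 6 -> clock=79.
Op 27: tick 10 -> clock=89.
lookup d.com: not in cache (expired or never inserted)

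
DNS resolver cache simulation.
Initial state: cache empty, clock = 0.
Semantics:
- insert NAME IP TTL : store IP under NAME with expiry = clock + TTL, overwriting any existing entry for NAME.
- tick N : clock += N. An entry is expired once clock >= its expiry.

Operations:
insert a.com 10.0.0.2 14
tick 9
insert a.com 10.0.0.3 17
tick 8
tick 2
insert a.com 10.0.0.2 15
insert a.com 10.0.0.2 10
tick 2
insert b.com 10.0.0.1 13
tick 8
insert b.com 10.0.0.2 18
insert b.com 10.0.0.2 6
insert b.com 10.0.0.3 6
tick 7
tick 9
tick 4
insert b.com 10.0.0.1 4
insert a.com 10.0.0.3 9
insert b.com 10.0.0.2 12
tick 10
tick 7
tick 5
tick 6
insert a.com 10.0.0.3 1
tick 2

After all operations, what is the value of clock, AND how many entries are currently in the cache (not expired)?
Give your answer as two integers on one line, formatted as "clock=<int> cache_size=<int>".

Op 1: insert a.com -> 10.0.0.2 (expiry=0+14=14). clock=0
Op 2: tick 9 -> clock=9.
Op 3: insert a.com -> 10.0.0.3 (expiry=9+17=26). clock=9
Op 4: tick 8 -> clock=17.
Op 5: tick 2 -> clock=19.
Op 6: insert a.com -> 10.0.0.2 (expiry=19+15=34). clock=19
Op 7: insert a.com -> 10.0.0.2 (expiry=19+10=29). clock=19
Op 8: tick 2 -> clock=21.
Op 9: insert b.com -> 10.0.0.1 (expiry=21+13=34). clock=21
Op 10: tick 8 -> clock=29. purged={a.com}
Op 11: insert b.com -> 10.0.0.2 (expiry=29+18=47). clock=29
Op 12: insert b.com -> 10.0.0.2 (expiry=29+6=35). clock=29
Op 13: insert b.com -> 10.0.0.3 (expiry=29+6=35). clock=29
Op 14: tick 7 -> clock=36. purged={b.com}
Op 15: tick 9 -> clock=45.
Op 16: tick 4 -> clock=49.
Op 17: insert b.com -> 10.0.0.1 (expiry=49+4=53). clock=49
Op 18: insert a.com -> 10.0.0.3 (expiry=49+9=58). clock=49
Op 19: insert b.com -> 10.0.0.2 (expiry=49+12=61). clock=49
Op 20: tick 10 -> clock=59. purged={a.com}
Op 21: tick 7 -> clock=66. purged={b.com}
Op 22: tick 5 -> clock=71.
Op 23: tick 6 -> clock=77.
Op 24: insert a.com -> 10.0.0.3 (expiry=77+1=78). clock=77
Op 25: tick 2 -> clock=79. purged={a.com}
Final clock = 79
Final cache (unexpired): {} -> size=0

Answer: clock=79 cache_size=0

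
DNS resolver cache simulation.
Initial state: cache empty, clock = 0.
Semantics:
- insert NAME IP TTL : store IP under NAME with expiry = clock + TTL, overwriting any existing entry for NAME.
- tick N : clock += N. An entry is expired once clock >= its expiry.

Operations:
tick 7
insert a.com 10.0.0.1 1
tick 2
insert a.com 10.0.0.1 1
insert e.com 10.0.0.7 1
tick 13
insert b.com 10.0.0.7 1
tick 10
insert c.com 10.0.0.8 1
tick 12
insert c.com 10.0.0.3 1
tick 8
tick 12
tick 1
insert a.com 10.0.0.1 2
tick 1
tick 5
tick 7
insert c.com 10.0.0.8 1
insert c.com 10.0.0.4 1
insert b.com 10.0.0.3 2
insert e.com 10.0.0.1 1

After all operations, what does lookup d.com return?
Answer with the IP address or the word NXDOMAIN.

Answer: NXDOMAIN

Derivation:
Op 1: tick 7 -> clock=7.
Op 2: insert a.com -> 10.0.0.1 (expiry=7+1=8). clock=7
Op 3: tick 2 -> clock=9. purged={a.com}
Op 4: insert a.com -> 10.0.0.1 (expiry=9+1=10). clock=9
Op 5: insert e.com -> 10.0.0.7 (expiry=9+1=10). clock=9
Op 6: tick 13 -> clock=22. purged={a.com,e.com}
Op 7: insert b.com -> 10.0.0.7 (expiry=22+1=23). clock=22
Op 8: tick 10 -> clock=32. purged={b.com}
Op 9: insert c.com -> 10.0.0.8 (expiry=32+1=33). clock=32
Op 10: tick 12 -> clock=44. purged={c.com}
Op 11: insert c.com -> 10.0.0.3 (expiry=44+1=45). clock=44
Op 12: tick 8 -> clock=52. purged={c.com}
Op 13: tick 12 -> clock=64.
Op 14: tick 1 -> clock=65.
Op 15: insert a.com -> 10.0.0.1 (expiry=65+2=67). clock=65
Op 16: tick 1 -> clock=66.
Op 17: tick 5 -> clock=71. purged={a.com}
Op 18: tick 7 -> clock=78.
Op 19: insert c.com -> 10.0.0.8 (expiry=78+1=79). clock=78
Op 20: insert c.com -> 10.0.0.4 (expiry=78+1=79). clock=78
Op 21: insert b.com -> 10.0.0.3 (expiry=78+2=80). clock=78
Op 22: insert e.com -> 10.0.0.1 (expiry=78+1=79). clock=78
lookup d.com: not in cache (expired or never inserted)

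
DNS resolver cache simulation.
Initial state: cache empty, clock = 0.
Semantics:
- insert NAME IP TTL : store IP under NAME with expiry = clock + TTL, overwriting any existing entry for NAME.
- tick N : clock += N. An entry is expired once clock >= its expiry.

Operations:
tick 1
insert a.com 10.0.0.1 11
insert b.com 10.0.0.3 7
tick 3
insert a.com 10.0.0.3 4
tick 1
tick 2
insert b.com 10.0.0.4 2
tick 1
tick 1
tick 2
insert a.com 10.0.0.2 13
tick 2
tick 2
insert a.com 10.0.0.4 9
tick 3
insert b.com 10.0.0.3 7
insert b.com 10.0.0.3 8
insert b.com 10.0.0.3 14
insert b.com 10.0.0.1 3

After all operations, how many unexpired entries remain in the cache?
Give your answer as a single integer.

Answer: 2

Derivation:
Op 1: tick 1 -> clock=1.
Op 2: insert a.com -> 10.0.0.1 (expiry=1+11=12). clock=1
Op 3: insert b.com -> 10.0.0.3 (expiry=1+7=8). clock=1
Op 4: tick 3 -> clock=4.
Op 5: insert a.com -> 10.0.0.3 (expiry=4+4=8). clock=4
Op 6: tick 1 -> clock=5.
Op 7: tick 2 -> clock=7.
Op 8: insert b.com -> 10.0.0.4 (expiry=7+2=9). clock=7
Op 9: tick 1 -> clock=8. purged={a.com}
Op 10: tick 1 -> clock=9. purged={b.com}
Op 11: tick 2 -> clock=11.
Op 12: insert a.com -> 10.0.0.2 (expiry=11+13=24). clock=11
Op 13: tick 2 -> clock=13.
Op 14: tick 2 -> clock=15.
Op 15: insert a.com -> 10.0.0.4 (expiry=15+9=24). clock=15
Op 16: tick 3 -> clock=18.
Op 17: insert b.com -> 10.0.0.3 (expiry=18+7=25). clock=18
Op 18: insert b.com -> 10.0.0.3 (expiry=18+8=26). clock=18
Op 19: insert b.com -> 10.0.0.3 (expiry=18+14=32). clock=18
Op 20: insert b.com -> 10.0.0.1 (expiry=18+3=21). clock=18
Final cache (unexpired): {a.com,b.com} -> size=2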